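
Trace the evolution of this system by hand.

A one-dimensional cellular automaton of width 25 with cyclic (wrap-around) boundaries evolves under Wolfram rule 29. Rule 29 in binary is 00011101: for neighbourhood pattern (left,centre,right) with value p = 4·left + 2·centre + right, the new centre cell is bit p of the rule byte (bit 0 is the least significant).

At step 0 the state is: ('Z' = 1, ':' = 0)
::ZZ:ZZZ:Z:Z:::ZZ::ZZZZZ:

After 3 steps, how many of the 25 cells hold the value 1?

11

k=0  ::ZZ:ZZZ:Z:Z:::ZZ::ZZZZZ:
k=1  Z:Z::Z:::Z:ZZZ:Z:Z:Z::::Z
k=2  ::ZZ:ZZZ:Z:Z:::Z:Z:ZZZZ:Z
k=3  Z:Z::Z:::Z:ZZZ:Z:Z:Z::::Z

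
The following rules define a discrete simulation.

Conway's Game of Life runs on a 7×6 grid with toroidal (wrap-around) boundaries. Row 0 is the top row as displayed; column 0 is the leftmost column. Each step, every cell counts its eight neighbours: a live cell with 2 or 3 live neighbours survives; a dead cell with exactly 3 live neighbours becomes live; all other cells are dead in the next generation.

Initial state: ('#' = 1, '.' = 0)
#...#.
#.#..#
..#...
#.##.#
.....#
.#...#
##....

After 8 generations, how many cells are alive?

step 0: #...#.
#.#..#
..#...
#.##.#
.....#
.#...#
##....
step 1: ......
#..#.#
..#.#.
######
.##..#
.#...#
.#....
step 2: #.....
...###
......
......
......
.#....
#.....
step 3: #...#.
....##
....#.
......
......
......
##....
step 4: ##..#.
...##.
....##
......
......
......
##...#
step 5: .####.
#..#..
...###
......
......
#.....
.#...#
step 6: .#.###
##....
...###
....#.
......
#.....
.#.###
step 7: .#.#..
.#....
#..###
...###
......
#...##
.#.#..
step 8: ##....
.#.#.#
#.##..
#..#..
#..#..
#...##
.#.#.#

18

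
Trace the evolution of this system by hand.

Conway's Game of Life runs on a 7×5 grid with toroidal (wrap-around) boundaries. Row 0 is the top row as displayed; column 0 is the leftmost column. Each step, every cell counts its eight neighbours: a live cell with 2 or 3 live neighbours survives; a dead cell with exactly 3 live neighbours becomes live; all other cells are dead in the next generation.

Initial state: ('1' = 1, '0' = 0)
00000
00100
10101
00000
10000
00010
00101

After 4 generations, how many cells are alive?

6

[0] 00000
00100
10101
00000
10000
00010
00101
[1] 00010
01010
01010
11001
00000
00011
00010
[2] 00011
00011
01010
11101
00010
00011
00110
[3] 00000
10000
01000
11001
01000
00001
00100
[4] 00000
00000
01001
01100
01001
00000
00000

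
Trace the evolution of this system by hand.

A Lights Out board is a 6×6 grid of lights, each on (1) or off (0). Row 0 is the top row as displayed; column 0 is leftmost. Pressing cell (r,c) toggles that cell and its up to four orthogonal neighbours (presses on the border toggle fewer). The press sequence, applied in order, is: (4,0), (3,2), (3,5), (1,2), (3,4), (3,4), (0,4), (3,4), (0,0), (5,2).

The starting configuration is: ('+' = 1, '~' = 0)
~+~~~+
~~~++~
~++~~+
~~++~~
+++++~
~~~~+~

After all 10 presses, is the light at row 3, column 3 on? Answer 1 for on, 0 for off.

1

t=0: ~+~~~+
~~~++~
~++~~+
~~++~~
+++++~
~~~~+~
t=1: ~+~~~+
~~~++~
~++~~+
+~++~~
~~+++~
+~~~+~
t=2: ~+~~~+
~~~++~
~+~~~+
++~~~~
~~~++~
+~~~+~
t=3: ~+~~~+
~~~++~
~+~~~~
++~~++
~~~+++
+~~~+~
t=4: ~++~~+
~++~+~
~++~~~
++~~++
~~~+++
+~~~+~
t=5: ~++~~+
~++~+~
~++~+~
++~+~~
~~~+~+
+~~~+~
t=6: ~++~~+
~++~+~
~++~~~
++~~++
~~~+++
+~~~+~
t=7: ~++++~
~++~~~
~++~~~
++~~++
~~~+++
+~~~+~
t=8: ~++++~
~++~~~
~++~+~
++~+~~
~~~+~+
+~~~+~
t=9: +~+++~
+++~~~
~++~+~
++~+~~
~~~+~+
+~~~+~
t=10: +~+++~
+++~~~
~++~+~
++~+~~
~~++~+
+++++~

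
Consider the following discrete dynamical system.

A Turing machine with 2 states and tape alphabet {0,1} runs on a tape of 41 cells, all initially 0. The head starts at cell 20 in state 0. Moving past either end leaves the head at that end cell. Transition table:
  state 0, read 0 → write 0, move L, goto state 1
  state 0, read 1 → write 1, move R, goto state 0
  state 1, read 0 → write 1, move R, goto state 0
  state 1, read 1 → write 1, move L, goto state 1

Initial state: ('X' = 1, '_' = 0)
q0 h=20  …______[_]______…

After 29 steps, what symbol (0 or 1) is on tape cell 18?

0) q0 h=20  …______[_]______…
1) q1 h=19  …______[_]______…
2) q0 h=20  …_____X[_]______…
3) q1 h=19  …______[X]______…
4) q1 h=18  …______[_]X_____…
5) q0 h=19  …_____X[X]______…
6) q0 h=20  …____XX[_]______…
7) q1 h=19  …_____X[X]______…
8) q1 h=18  …______[X]X_____…
9) q1 h=17  …______[_]XX____…
10) q0 h=18  …_____X[X]X_____…
11) q0 h=19  …____XX[X]______…
12) q0 h=20  …___XXX[_]______…
13) q1 h=19  …____XX[X]______…
14) q1 h=18  …_____X[X]X_____…
15) q1 h=17  …______[X]XX____…
16) q1 h=16  …______[_]XXX___…
17) q0 h=17  …_____X[X]XX____…
18) q0 h=18  …____XX[X]X_____…
19) q0 h=19  …___XXX[X]______…
20) q0 h=20  …__XXXX[_]______…
21) q1 h=19  …___XXX[X]______…
22) q1 h=18  …____XX[X]X_____…
23) q1 h=17  …_____X[X]XX____…
24) q1 h=16  …______[X]XXX___…
25) q1 h=15  …______[_]XXXX__…
26) q0 h=16  …_____X[X]XXX___…
27) q0 h=17  …____XX[X]XX____…
28) q0 h=18  …___XXX[X]X_____…
29) q0 h=19  …__XXXX[X]______…

1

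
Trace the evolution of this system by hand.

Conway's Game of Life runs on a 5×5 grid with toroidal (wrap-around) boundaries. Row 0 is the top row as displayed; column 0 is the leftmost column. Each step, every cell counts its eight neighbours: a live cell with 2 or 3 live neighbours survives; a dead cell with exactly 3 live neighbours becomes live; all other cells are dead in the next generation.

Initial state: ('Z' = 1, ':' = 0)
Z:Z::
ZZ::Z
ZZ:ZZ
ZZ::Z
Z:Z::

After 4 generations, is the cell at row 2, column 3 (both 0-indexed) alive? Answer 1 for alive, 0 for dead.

[0] Z:Z::
ZZ::Z
ZZ:ZZ
ZZ::Z
Z:Z::
[1] ::ZZ:
:::::
:::Z:
:::::
::ZZ:
[2] ::ZZ:
::ZZ:
:::::
::ZZ:
::ZZ:
[3] :Z::Z
::ZZ:
:::::
::ZZ:
:Z::Z
[4] :Z::Z
::ZZ:
:::::
::ZZ:
:Z::Z

0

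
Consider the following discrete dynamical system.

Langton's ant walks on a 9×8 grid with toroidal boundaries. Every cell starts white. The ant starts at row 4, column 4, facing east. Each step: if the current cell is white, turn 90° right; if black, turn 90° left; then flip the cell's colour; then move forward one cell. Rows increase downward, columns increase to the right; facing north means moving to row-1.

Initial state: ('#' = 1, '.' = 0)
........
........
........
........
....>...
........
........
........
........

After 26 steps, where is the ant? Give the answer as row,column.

k=0  ........
........
........
........
....>...
........
........
........
........
k=1  ........
........
........
........
....#...
....v...
........
........
........
k=2  ........
........
........
........
....#...
...<#...
........
........
........
k=3  ........
........
........
........
...^#...
...##...
........
........
........
k=4  ........
........
........
........
...#>...
...##...
........
........
........
k=5  ........
........
........
....^...
...#....
...##...
........
........
........
k=6  ........
........
........
....#>..
...#....
...##...
........
........
........
k=7  ........
........
........
....##..
...#.v..
...##...
........
........
........
k=8  ........
........
........
....##..
...#<#..
...##...
........
........
........
k=9  ........
........
........
....^#..
...###..
...##...
........
........
........
k=10  ........
........
........
...<.#..
...###..
...##...
........
........
........
k=11  ........
........
...^....
...#.#..
...###..
...##...
........
........
........
k=12  ........
........
...#>...
...#.#..
...###..
...##...
........
........
........
k=13  ........
........
...##...
...#v#..
...###..
...##...
........
........
........
k=14  ........
........
...##...
...<##..
...###..
...##...
........
........
........
k=15  ........
........
...##...
....##..
...v##..
...##...
........
........
........
k=16  ........
........
...##...
....##..
....>#..
...##...
........
........
........
k=17  ........
........
...##...
....^#..
.....#..
...##...
........
........
........
k=18  ........
........
...##...
...<.#..
.....#..
...##...
........
........
........
k=19  ........
........
...^#...
...#.#..
.....#..
...##...
........
........
........
k=20  ........
........
..<.#...
...#.#..
.....#..
...##...
........
........
........
k=21  ........
..^.....
..#.#...
...#.#..
.....#..
...##...
........
........
........
k=22  ........
..#>....
..#.#...
...#.#..
.....#..
...##...
........
........
........
k=23  ........
..##....
..#v#...
...#.#..
.....#..
...##...
........
........
........
k=24  ........
..##....
..<##...
...#.#..
.....#..
...##...
........
........
........
k=25  ........
..##....
...##...
..v#.#..
.....#..
...##...
........
........
........
k=26  ........
..##....
...##...
.<##.#..
.....#..
...##...
........
........
........

3,1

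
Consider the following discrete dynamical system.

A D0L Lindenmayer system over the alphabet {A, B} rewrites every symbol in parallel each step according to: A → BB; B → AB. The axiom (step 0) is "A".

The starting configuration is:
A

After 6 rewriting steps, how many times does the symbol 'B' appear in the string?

42

[0] A
[1] BB
[2] ABAB
[3] BBABBBAB
[4] ABABBBABABABBBAB
[5] BBABBBABABABBBABBBABBBABABABBBAB
[6] ABABBBABABABBBABBBABBBABABABBBABABABBBABABABBBABBBABBBABABABBBAB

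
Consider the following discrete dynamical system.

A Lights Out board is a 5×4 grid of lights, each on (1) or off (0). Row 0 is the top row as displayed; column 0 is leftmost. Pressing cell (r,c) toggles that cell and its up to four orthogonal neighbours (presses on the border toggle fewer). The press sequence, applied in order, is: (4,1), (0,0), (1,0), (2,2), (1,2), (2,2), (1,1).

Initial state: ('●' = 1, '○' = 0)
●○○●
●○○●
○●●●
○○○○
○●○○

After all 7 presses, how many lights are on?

gen 0: ●○○●
●○○●
○●●●
○○○○
○●○○
gen 1: ●○○●
●○○●
○●●●
○●○○
●○●○
gen 2: ○●○●
○○○●
○●●●
○●○○
●○●○
gen 3: ●●○●
●●○●
●●●●
○●○○
●○●○
gen 4: ●●○●
●●●●
●○○○
○●●○
●○●○
gen 5: ●●●●
●○○○
●○●○
○●●○
●○●○
gen 6: ●●●●
●○●○
●●○●
○●○○
●○●○
gen 7: ●○●●
○●○○
●○○●
○●○○
●○●○

9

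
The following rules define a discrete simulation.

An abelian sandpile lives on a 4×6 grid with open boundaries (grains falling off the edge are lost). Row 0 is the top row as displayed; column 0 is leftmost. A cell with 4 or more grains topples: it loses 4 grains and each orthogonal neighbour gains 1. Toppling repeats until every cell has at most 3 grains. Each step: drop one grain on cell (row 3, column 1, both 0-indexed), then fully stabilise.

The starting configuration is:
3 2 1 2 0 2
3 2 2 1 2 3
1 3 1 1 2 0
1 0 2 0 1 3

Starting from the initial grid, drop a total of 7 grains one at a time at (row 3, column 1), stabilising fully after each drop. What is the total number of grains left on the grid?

42

t=0: 3 2 1 2 0 2
3 2 2 1 2 3
1 3 1 1 2 0
1 0 2 0 1 3
t=1: 3 2 1 2 0 2
3 2 2 1 2 3
1 3 1 1 2 0
1 1 2 0 1 3
t=2: 3 2 1 2 0 2
3 2 2 1 2 3
1 3 1 1 2 0
1 2 2 0 1 3
t=3: 3 2 1 2 0 2
3 2 2 1 2 3
1 3 1 1 2 0
1 3 2 0 1 3
t=4: 3 2 1 2 0 2
3 3 2 1 2 3
2 0 2 1 2 0
2 1 3 0 1 3
t=5: 3 2 1 2 0 2
3 3 2 1 2 3
2 0 2 1 2 0
2 2 3 0 1 3
t=6: 3 2 1 2 0 2
3 3 2 1 2 3
2 0 2 1 2 0
2 3 3 0 1 3
t=7: 3 2 1 2 0 2
3 3 2 1 2 3
2 1 3 1 2 0
3 1 0 1 1 3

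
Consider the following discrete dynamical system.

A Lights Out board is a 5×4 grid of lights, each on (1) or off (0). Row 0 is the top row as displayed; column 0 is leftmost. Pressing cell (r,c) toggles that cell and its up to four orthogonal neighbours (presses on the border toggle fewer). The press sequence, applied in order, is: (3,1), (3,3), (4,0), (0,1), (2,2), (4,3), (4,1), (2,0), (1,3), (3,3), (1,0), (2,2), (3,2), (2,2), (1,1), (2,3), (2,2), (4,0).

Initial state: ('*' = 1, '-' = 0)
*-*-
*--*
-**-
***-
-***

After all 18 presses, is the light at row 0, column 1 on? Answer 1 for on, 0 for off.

0

t=0: *-*-
*--*
-**-
***-
-***
t=1: *-*-
*--*
--*-
----
--**
t=2: *-*-
*--*
--**
--**
--*-
t=3: *-*-
*--*
--**
*-**
***-
t=4: -*--
**-*
--**
*-**
***-
t=5: -*--
****
-*--
*--*
***-
t=6: -*--
****
-*--
*---
**-*
t=7: -*--
****
-*--
**--
--**
t=8: -*--
-***
*---
-*--
--**
t=9: -*-*
-*--
*--*
-*--
--**
t=10: -*-*
-*--
*---
-***
--*-
t=11: **-*
*---
----
-***
--*-
t=12: **-*
*-*-
-***
-*-*
--*-
t=13: **-*
*-*-
-*-*
--*-
----
t=14: **-*
*---
--*-
----
----
t=15: *--*
-**-
-**-
----
----
t=16: *--*
-***
-*-*
---*
----
t=17: *--*
-*-*
--*-
--**
----
t=18: *--*
-*-*
--*-
*-**
**--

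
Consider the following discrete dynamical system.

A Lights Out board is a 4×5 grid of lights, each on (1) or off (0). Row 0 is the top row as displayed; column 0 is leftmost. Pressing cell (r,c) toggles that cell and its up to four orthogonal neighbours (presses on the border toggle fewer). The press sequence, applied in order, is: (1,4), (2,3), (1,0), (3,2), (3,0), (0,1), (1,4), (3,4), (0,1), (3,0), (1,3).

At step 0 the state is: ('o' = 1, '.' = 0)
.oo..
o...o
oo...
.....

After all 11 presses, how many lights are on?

0) .oo..
o...o
oo...
.....
1) .oo.o
o..o.
oo..o
.....
2) .oo.o
o....
oooo.
...o.
3) ooo.o
.o...
.ooo.
...o.
4) ooo.o
.o...
.o.o.
.oo..
5) ooo.o
.o...
oo.o.
o.o..
6) ....o
.....
oo.o.
o.o..
7) .....
...oo
oo.oo
o.o..
8) .....
...oo
oo.o.
o.ooo
9) ooo..
.o.oo
oo.o.
o.ooo
10) ooo..
.o.oo
.o.o.
.oooo
11) oooo.
.oo..
.o...
.oooo

11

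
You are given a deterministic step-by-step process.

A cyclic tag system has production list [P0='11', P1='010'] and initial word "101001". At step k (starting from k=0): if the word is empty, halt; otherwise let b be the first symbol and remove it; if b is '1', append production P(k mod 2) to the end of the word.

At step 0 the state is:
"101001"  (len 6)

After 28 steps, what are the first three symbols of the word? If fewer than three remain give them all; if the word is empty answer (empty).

011

t=0: "101001"  (len 6)
t=1: "0100111"  (len 7)
t=2: "100111"  (len 6)
t=3: "0011111"  (len 7)
t=4: "011111"  (len 6)
t=5: "11111"  (len 5)
t=6: "1111010"  (len 7)
t=7: "11101011"  (len 8)
t=8: "1101011010"  (len 10)
t=9: "10101101011"  (len 11)
t=10: "0101101011010"  (len 13)
t=11: "101101011010"  (len 12)
t=12: "01101011010010"  (len 14)
t=13: "1101011010010"  (len 13)
t=14: "101011010010010"  (len 15)
t=15: "0101101001001011"  (len 16)
t=16: "101101001001011"  (len 15)
t=17: "0110100100101111"  (len 16)
t=18: "110100100101111"  (len 15)
t=19: "1010010010111111"  (len 16)
t=20: "010010010111111010"  (len 18)
t=21: "10010010111111010"  (len 17)
t=22: "0010010111111010010"  (len 19)
t=23: "010010111111010010"  (len 18)
t=24: "10010111111010010"  (len 17)
t=25: "001011111101001011"  (len 18)
t=26: "01011111101001011"  (len 17)
t=27: "1011111101001011"  (len 16)
t=28: "011111101001011010"  (len 18)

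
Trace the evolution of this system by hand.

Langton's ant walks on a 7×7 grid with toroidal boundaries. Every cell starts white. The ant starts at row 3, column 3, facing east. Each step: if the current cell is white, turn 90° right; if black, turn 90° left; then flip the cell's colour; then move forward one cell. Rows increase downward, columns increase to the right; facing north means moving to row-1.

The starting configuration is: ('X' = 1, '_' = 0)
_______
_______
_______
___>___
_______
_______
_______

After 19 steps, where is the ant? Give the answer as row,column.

1,2

0) _______
_______
_______
___>___
_______
_______
_______
1) _______
_______
_______
___X___
___v___
_______
_______
2) _______
_______
_______
___X___
__<X___
_______
_______
3) _______
_______
_______
__^X___
__XX___
_______
_______
4) _______
_______
_______
__X>___
__XX___
_______
_______
5) _______
_______
___^___
__X____
__XX___
_______
_______
6) _______
_______
___X>__
__X____
__XX___
_______
_______
7) _______
_______
___XX__
__X_v__
__XX___
_______
_______
8) _______
_______
___XX__
__X<X__
__XX___
_______
_______
9) _______
_______
___^X__
__XXX__
__XX___
_______
_______
10) _______
_______
__<_X__
__XXX__
__XX___
_______
_______
11) _______
__^____
__X_X__
__XXX__
__XX___
_______
_______
12) _______
__X>___
__X_X__
__XXX__
__XX___
_______
_______
13) _______
__XX___
__XvX__
__XXX__
__XX___
_______
_______
14) _______
__XX___
__<XX__
__XXX__
__XX___
_______
_______
15) _______
__XX___
___XX__
__vXX__
__XX___
_______
_______
16) _______
__XX___
___XX__
___>X__
__XX___
_______
_______
17) _______
__XX___
___^X__
____X__
__XX___
_______
_______
18) _______
__XX___
__<_X__
____X__
__XX___
_______
_______
19) _______
__^X___
__X_X__
____X__
__XX___
_______
_______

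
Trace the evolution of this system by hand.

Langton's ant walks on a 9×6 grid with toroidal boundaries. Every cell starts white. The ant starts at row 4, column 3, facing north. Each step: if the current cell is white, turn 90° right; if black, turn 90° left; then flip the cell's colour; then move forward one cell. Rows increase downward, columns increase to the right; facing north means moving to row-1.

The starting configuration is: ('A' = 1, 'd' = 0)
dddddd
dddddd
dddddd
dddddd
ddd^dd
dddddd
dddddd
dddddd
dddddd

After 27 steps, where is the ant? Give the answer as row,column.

7,1

[0] dddddd
dddddd
dddddd
dddddd
ddd^dd
dddddd
dddddd
dddddd
dddddd
[1] dddddd
dddddd
dddddd
dddddd
dddA>d
dddddd
dddddd
dddddd
dddddd
[2] dddddd
dddddd
dddddd
dddddd
dddAAd
ddddvd
dddddd
dddddd
dddddd
[3] dddddd
dddddd
dddddd
dddddd
dddAAd
ddd<Ad
dddddd
dddddd
dddddd
[4] dddddd
dddddd
dddddd
dddddd
ddd^Ad
dddAAd
dddddd
dddddd
dddddd
[5] dddddd
dddddd
dddddd
dddddd
dd<dAd
dddAAd
dddddd
dddddd
dddddd
[6] dddddd
dddddd
dddddd
dd^ddd
ddAdAd
dddAAd
dddddd
dddddd
dddddd
[7] dddddd
dddddd
dddddd
ddA>dd
ddAdAd
dddAAd
dddddd
dddddd
dddddd
[8] dddddd
dddddd
dddddd
ddAAdd
ddAvAd
dddAAd
dddddd
dddddd
dddddd
[9] dddddd
dddddd
dddddd
ddAAdd
dd<AAd
dddAAd
dddddd
dddddd
dddddd
[10] dddddd
dddddd
dddddd
ddAAdd
dddAAd
ddvAAd
dddddd
dddddd
dddddd
[11] dddddd
dddddd
dddddd
ddAAdd
dddAAd
d<AAAd
dddddd
dddddd
dddddd
[12] dddddd
dddddd
dddddd
ddAAdd
d^dAAd
dAAAAd
dddddd
dddddd
dddddd
[13] dddddd
dddddd
dddddd
ddAAdd
dA>AAd
dAAAAd
dddddd
dddddd
dddddd
[14] dddddd
dddddd
dddddd
ddAAdd
dAAAAd
dAvAAd
dddddd
dddddd
dddddd
[15] dddddd
dddddd
dddddd
ddAAdd
dAAAAd
dAd>Ad
dddddd
dddddd
dddddd
[16] dddddd
dddddd
dddddd
ddAAdd
dAA^Ad
dAddAd
dddddd
dddddd
dddddd
[17] dddddd
dddddd
dddddd
ddAAdd
dA<dAd
dAddAd
dddddd
dddddd
dddddd
[18] dddddd
dddddd
dddddd
ddAAdd
dAddAd
dAvdAd
dddddd
dddddd
dddddd
[19] dddddd
dddddd
dddddd
ddAAdd
dAddAd
d<AdAd
dddddd
dddddd
dddddd
[20] dddddd
dddddd
dddddd
ddAAdd
dAddAd
ddAdAd
dvdddd
dddddd
dddddd
[21] dddddd
dddddd
dddddd
ddAAdd
dAddAd
ddAdAd
<Adddd
dddddd
dddddd
[22] dddddd
dddddd
dddddd
ddAAdd
dAddAd
^dAdAd
AAdddd
dddddd
dddddd
[23] dddddd
dddddd
dddddd
ddAAdd
dAddAd
A>AdAd
AAdddd
dddddd
dddddd
[24] dddddd
dddddd
dddddd
ddAAdd
dAddAd
AAAdAd
Avdddd
dddddd
dddddd
[25] dddddd
dddddd
dddddd
ddAAdd
dAddAd
AAAdAd
Ad>ddd
dddddd
dddddd
[26] dddddd
dddddd
dddddd
ddAAdd
dAddAd
AAAdAd
AdAddd
ddvddd
dddddd
[27] dddddd
dddddd
dddddd
ddAAdd
dAddAd
AAAdAd
AdAddd
d<Addd
dddddd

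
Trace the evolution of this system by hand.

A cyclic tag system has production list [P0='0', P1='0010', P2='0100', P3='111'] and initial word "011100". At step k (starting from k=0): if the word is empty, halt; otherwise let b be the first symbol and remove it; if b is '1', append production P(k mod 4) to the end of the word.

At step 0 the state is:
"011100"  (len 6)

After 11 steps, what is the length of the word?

7

gen 0: "011100"  (len 6)
gen 1: "11100"  (len 5)
gen 2: "11000010"  (len 8)
gen 3: "10000100100"  (len 11)
gen 4: "0000100100111"  (len 13)
gen 5: "000100100111"  (len 12)
gen 6: "00100100111"  (len 11)
gen 7: "0100100111"  (len 10)
gen 8: "100100111"  (len 9)
gen 9: "001001110"  (len 9)
gen 10: "01001110"  (len 8)
gen 11: "1001110"  (len 7)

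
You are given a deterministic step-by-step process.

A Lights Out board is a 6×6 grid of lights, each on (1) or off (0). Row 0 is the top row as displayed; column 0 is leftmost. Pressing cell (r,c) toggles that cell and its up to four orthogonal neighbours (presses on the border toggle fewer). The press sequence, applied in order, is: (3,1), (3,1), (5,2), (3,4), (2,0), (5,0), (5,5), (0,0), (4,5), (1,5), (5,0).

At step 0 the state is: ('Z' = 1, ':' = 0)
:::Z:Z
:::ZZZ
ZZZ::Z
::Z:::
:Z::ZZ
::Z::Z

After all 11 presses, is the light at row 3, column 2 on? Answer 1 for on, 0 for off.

[0] :::Z:Z
:::ZZZ
ZZZ::Z
::Z:::
:Z::ZZ
::Z::Z
[1] :::Z:Z
:::ZZZ
Z:Z::Z
ZZ::::
::::ZZ
::Z::Z
[2] :::Z:Z
:::ZZZ
ZZZ::Z
::Z:::
:Z::ZZ
::Z::Z
[3] :::Z:Z
:::ZZZ
ZZZ::Z
::Z:::
:ZZ:ZZ
:Z:Z:Z
[4] :::Z:Z
:::ZZZ
ZZZ:ZZ
::ZZZZ
:ZZ::Z
:Z:Z:Z
[5] :::Z:Z
Z::ZZZ
::Z:ZZ
Z:ZZZZ
:ZZ::Z
:Z:Z:Z
[6] :::Z:Z
Z::ZZZ
::Z:ZZ
Z:ZZZZ
ZZZ::Z
Z::Z:Z
[7] :::Z:Z
Z::ZZZ
::Z:ZZ
Z:ZZZZ
ZZZ:::
Z::ZZ:
[8] ZZ:Z:Z
:::ZZZ
::Z:ZZ
Z:ZZZZ
ZZZ:::
Z::ZZ:
[9] ZZ:Z:Z
:::ZZZ
::Z:ZZ
Z:ZZZ:
ZZZ:ZZ
Z::ZZZ
[10] ZZ:Z::
:::Z::
::Z:Z:
Z:ZZZ:
ZZZ:ZZ
Z::ZZZ
[11] ZZ:Z::
:::Z::
::Z:Z:
Z:ZZZ:
:ZZ:ZZ
:Z:ZZZ

1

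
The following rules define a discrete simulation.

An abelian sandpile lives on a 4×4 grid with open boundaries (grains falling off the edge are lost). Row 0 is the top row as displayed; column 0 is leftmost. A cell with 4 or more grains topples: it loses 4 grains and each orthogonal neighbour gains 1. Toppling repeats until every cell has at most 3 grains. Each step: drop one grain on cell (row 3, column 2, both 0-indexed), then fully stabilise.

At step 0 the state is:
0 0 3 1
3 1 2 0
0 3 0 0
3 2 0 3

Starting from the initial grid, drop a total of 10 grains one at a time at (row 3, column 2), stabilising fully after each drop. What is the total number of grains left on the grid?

23

gen 0: 0 0 3 1
3 1 2 0
0 3 0 0
3 2 0 3
gen 1: 0 0 3 1
3 1 2 0
0 3 0 0
3 2 1 3
gen 2: 0 0 3 1
3 1 2 0
0 3 0 0
3 2 2 3
gen 3: 0 0 3 1
3 1 2 0
0 3 0 0
3 2 3 3
gen 4: 0 0 3 1
3 1 2 0
0 3 1 1
3 3 1 0
gen 5: 0 0 3 1
3 1 2 0
0 3 1 1
3 3 2 0
gen 6: 0 0 3 1
3 1 2 0
0 3 1 1
3 3 3 0
gen 7: 0 0 3 1
3 2 2 0
2 0 3 1
0 2 1 1
gen 8: 0 0 3 1
3 2 2 0
2 0 3 1
0 2 2 1
gen 9: 0 0 3 1
3 2 2 0
2 0 3 1
0 2 3 1
gen 10: 0 0 3 1
3 2 3 0
2 1 0 2
0 3 1 2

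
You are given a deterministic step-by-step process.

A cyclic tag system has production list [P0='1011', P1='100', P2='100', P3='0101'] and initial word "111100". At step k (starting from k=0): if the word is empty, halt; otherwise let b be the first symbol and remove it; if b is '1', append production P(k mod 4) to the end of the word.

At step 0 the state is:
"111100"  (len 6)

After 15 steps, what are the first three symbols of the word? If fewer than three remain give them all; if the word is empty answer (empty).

001

k=0  "111100"  (len 6)
k=1  "111001011"  (len 9)
k=2  "11001011100"  (len 11)
k=3  "1001011100100"  (len 13)
k=4  "0010111001000101"  (len 16)
k=5  "010111001000101"  (len 15)
k=6  "10111001000101"  (len 14)
k=7  "0111001000101100"  (len 16)
k=8  "111001000101100"  (len 15)
k=9  "110010001011001011"  (len 18)
k=10  "10010001011001011100"  (len 20)
k=11  "0010001011001011100100"  (len 22)
k=12  "010001011001011100100"  (len 21)
k=13  "10001011001011100100"  (len 20)
k=14  "0001011001011100100100"  (len 22)
k=15  "001011001011100100100"  (len 21)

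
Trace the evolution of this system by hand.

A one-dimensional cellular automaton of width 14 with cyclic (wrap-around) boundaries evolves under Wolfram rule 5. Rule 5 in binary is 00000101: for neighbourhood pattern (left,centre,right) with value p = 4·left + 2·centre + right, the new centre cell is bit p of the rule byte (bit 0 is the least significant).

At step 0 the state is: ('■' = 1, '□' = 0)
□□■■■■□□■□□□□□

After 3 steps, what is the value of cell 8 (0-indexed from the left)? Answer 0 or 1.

1

k=0  □□■■■■□□■□□□□□
k=1  ■□□□□□□□■□■■■■
k=2  □□■■■■■□■□□□□□
k=3  ■□□□□□□□■□■■■■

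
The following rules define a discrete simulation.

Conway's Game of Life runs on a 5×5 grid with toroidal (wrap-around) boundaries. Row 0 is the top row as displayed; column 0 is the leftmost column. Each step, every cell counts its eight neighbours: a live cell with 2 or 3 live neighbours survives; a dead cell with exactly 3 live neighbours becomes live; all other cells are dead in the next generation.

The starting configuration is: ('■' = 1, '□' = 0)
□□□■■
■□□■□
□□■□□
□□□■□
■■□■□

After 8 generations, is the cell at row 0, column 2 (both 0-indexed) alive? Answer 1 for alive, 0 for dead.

0

[0] □□□■■
■□□■□
□□■□□
□□□■□
■■□■□
[1] □■□■□
□□■■□
□□■■■
□■□■■
■□□■□
[2] □■□■□
□■□□□
■■□□□
□■□□□
■■□■□
[3] □■□□■
□■□□□
■■■□□
□□□□■
■■□□■
[4] □■■□■
□□□□□
■■■□□
□□■■■
□■□■■
[5] □■■□■
□□□■□
■■■□■
□□□□□
□■□□□
[6] ■■■■□
□□□□□
■■■■■
□□■□□
■■■□□
[7] ■□□■■
□□□□□
■■■■■
□□□□□
■□□□■
[8] ■□□■□
□□□□□
■■■■■
□□■□□
■□□■□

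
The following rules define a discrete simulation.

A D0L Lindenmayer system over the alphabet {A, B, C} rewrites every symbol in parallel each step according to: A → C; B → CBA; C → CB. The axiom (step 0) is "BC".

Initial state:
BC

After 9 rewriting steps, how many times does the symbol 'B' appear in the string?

1041

step 0: BC
step 1: CBACB
step 2: CBCBACCBCBA
step 3: CBCBACBCBACCBCBCBACBCBAC
step 4: CBCBACBCBACCBCBACBCBACCBCBCBACBCBACBCBACCBCBACBCBACCB
step 5: CBCBACBCBACCBCBACBCBACCBCBCBACBCBACCBCBACBCBACCBCBCBACBCBACBCBACCBCBACBCBACCBCBACBCBACCBCBCBACBCBACCBCBACBCBACCBCBCBA
step 6: CBCBACBCBACCBCBACBCBACCBCBCBACBCBACCBCBACBCBACCBCBCBACBCBA…BCBACCBCBACBCBACCBCBCBACBCBACCBCBACBCBACCBCBCBACBCBACBCBAC  (len 258)
step 7: CBCBACBCBACCBCBACBCBACCBCBCBACBCBACCBCBACBCBACCBCBCBACBCBA…BCBACCBCBACBCBACCBCBCBACBCBACBCBACCBCBACBCBACCBCBACBCBACCB  (len 569)
step 8: CBCBACBCBACCBCBACBCBACCBCBCBACBCBACCBCBACBCBACCBCBCBACBCBA…BACCBCBCBACBCBACCBCBACBCBACCBCBCBACBCBACCBCBACBCBACCBCBCBA  (len 1255)
step 9: CBCBACBCBACCBCBACBCBACCBCBCBACBCBACCBCBACBCBACCBCBCBACBCBA…BCBACCBCBACBCBACCBCBCBACBCBACCBCBACBCBACCBCBCBACBCBACBCBAC  (len 2768)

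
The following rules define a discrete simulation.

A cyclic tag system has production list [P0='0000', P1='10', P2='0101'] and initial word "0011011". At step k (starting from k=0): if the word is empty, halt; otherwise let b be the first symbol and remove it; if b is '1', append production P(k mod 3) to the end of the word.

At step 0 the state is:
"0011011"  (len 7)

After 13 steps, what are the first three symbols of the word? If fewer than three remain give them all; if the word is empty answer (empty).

0) "0011011"  (len 7)
1) "011011"  (len 6)
2) "11011"  (len 5)
3) "10110101"  (len 8)
4) "01101010000"  (len 11)
5) "1101010000"  (len 10)
6) "1010100000101"  (len 13)
7) "0101000001010000"  (len 16)
8) "101000001010000"  (len 15)
9) "010000010100000101"  (len 18)
10) "10000010100000101"  (len 17)
11) "000001010000010110"  (len 18)
12) "00001010000010110"  (len 17)
13) "0001010000010110"  (len 16)

000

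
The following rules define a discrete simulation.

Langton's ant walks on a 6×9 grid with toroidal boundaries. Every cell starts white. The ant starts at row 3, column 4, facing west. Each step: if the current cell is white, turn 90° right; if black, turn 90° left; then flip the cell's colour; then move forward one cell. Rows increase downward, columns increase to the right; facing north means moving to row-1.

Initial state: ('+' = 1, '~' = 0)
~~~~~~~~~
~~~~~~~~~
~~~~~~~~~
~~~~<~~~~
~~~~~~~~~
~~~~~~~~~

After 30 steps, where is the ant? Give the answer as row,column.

t=0: ~~~~~~~~~
~~~~~~~~~
~~~~~~~~~
~~~~<~~~~
~~~~~~~~~
~~~~~~~~~
t=1: ~~~~~~~~~
~~~~~~~~~
~~~~^~~~~
~~~~+~~~~
~~~~~~~~~
~~~~~~~~~
t=2: ~~~~~~~~~
~~~~~~~~~
~~~~+>~~~
~~~~+~~~~
~~~~~~~~~
~~~~~~~~~
t=3: ~~~~~~~~~
~~~~~~~~~
~~~~++~~~
~~~~+v~~~
~~~~~~~~~
~~~~~~~~~
t=4: ~~~~~~~~~
~~~~~~~~~
~~~~++~~~
~~~~<+~~~
~~~~~~~~~
~~~~~~~~~
t=5: ~~~~~~~~~
~~~~~~~~~
~~~~++~~~
~~~~~+~~~
~~~~v~~~~
~~~~~~~~~
t=6: ~~~~~~~~~
~~~~~~~~~
~~~~++~~~
~~~~~+~~~
~~~<+~~~~
~~~~~~~~~
t=7: ~~~~~~~~~
~~~~~~~~~
~~~~++~~~
~~~^~+~~~
~~~++~~~~
~~~~~~~~~
t=8: ~~~~~~~~~
~~~~~~~~~
~~~~++~~~
~~~+>+~~~
~~~++~~~~
~~~~~~~~~
t=9: ~~~~~~~~~
~~~~~~~~~
~~~~++~~~
~~~+++~~~
~~~+v~~~~
~~~~~~~~~
t=10: ~~~~~~~~~
~~~~~~~~~
~~~~++~~~
~~~+++~~~
~~~+~>~~~
~~~~~~~~~
t=11: ~~~~~~~~~
~~~~~~~~~
~~~~++~~~
~~~+++~~~
~~~+~+~~~
~~~~~v~~~
t=12: ~~~~~~~~~
~~~~~~~~~
~~~~++~~~
~~~+++~~~
~~~+~+~~~
~~~~<+~~~
t=13: ~~~~~~~~~
~~~~~~~~~
~~~~++~~~
~~~+++~~~
~~~+^+~~~
~~~~++~~~
t=14: ~~~~~~~~~
~~~~~~~~~
~~~~++~~~
~~~+++~~~
~~~++>~~~
~~~~++~~~
t=15: ~~~~~~~~~
~~~~~~~~~
~~~~++~~~
~~~++^~~~
~~~++~~~~
~~~~++~~~
t=16: ~~~~~~~~~
~~~~~~~~~
~~~~++~~~
~~~+<~~~~
~~~++~~~~
~~~~++~~~
t=17: ~~~~~~~~~
~~~~~~~~~
~~~~++~~~
~~~+~~~~~
~~~+v~~~~
~~~~++~~~
t=18: ~~~~~~~~~
~~~~~~~~~
~~~~++~~~
~~~+~~~~~
~~~+~>~~~
~~~~++~~~
t=19: ~~~~~~~~~
~~~~~~~~~
~~~~++~~~
~~~+~~~~~
~~~+~+~~~
~~~~+v~~~
t=20: ~~~~~~~~~
~~~~~~~~~
~~~~++~~~
~~~+~~~~~
~~~+~+~~~
~~~~+~>~~
t=21: ~~~~~~v~~
~~~~~~~~~
~~~~++~~~
~~~+~~~~~
~~~+~+~~~
~~~~+~+~~
t=22: ~~~~~<+~~
~~~~~~~~~
~~~~++~~~
~~~+~~~~~
~~~+~+~~~
~~~~+~+~~
t=23: ~~~~~++~~
~~~~~~~~~
~~~~++~~~
~~~+~~~~~
~~~+~+~~~
~~~~+^+~~
t=24: ~~~~~++~~
~~~~~~~~~
~~~~++~~~
~~~+~~~~~
~~~+~+~~~
~~~~++>~~
t=25: ~~~~~++~~
~~~~~~~~~
~~~~++~~~
~~~+~~~~~
~~~+~+^~~
~~~~++~~~
t=26: ~~~~~++~~
~~~~~~~~~
~~~~++~~~
~~~+~~~~~
~~~+~++>~
~~~~++~~~
t=27: ~~~~~++~~
~~~~~~~~~
~~~~++~~~
~~~+~~~~~
~~~+~+++~
~~~~++~v~
t=28: ~~~~~++~~
~~~~~~~~~
~~~~++~~~
~~~+~~~~~
~~~+~+++~
~~~~++<+~
t=29: ~~~~~++~~
~~~~~~~~~
~~~~++~~~
~~~+~~~~~
~~~+~+^+~
~~~~++++~
t=30: ~~~~~++~~
~~~~~~~~~
~~~~++~~~
~~~+~~~~~
~~~+~<~+~
~~~~++++~

4,5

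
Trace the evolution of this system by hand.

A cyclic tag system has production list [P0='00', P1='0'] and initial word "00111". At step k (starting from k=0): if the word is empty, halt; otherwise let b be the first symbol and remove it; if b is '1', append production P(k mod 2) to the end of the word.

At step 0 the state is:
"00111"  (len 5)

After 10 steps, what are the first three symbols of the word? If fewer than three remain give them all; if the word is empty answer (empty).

0) "00111"  (len 5)
1) "0111"  (len 4)
2) "111"  (len 3)
3) "1100"  (len 4)
4) "1000"  (len 4)
5) "00000"  (len 5)
6) "0000"  (len 4)
7) "000"  (len 3)
8) "00"  (len 2)
9) "0"  (len 1)
10) (halted — word empty)

(empty)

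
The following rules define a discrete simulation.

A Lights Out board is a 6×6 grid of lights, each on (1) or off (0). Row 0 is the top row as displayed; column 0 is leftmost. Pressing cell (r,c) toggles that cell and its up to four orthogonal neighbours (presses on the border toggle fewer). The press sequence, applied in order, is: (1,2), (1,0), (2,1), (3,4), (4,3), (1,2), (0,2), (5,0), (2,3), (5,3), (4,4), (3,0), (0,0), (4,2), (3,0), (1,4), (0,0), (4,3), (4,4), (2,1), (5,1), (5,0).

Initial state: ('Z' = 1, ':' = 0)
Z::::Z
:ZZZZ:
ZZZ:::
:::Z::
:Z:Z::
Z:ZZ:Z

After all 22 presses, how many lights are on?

22

gen 0: Z::::Z
:ZZZZ:
ZZZ:::
:::Z::
:Z:Z::
Z:ZZ:Z
gen 1: Z:Z::Z
::::Z:
ZZ::::
:::Z::
:Z:Z::
Z:ZZ:Z
gen 2: ::Z::Z
ZZ::Z:
:Z::::
:::Z::
:Z:Z::
Z:ZZ:Z
gen 3: ::Z::Z
Z:::Z:
Z:Z:::
:Z:Z::
:Z:Z::
Z:ZZ:Z
gen 4: ::Z::Z
Z:::Z:
Z:Z:Z:
:Z::ZZ
:Z:ZZ:
Z:ZZ:Z
gen 5: ::Z::Z
Z:::Z:
Z:Z:Z:
:Z:ZZZ
:ZZ:::
Z:Z::Z
gen 6: :::::Z
ZZZZZ:
Z:::Z:
:Z:ZZZ
:ZZ:::
Z:Z::Z
gen 7: :ZZZ:Z
ZZ:ZZ:
Z:::Z:
:Z:ZZZ
:ZZ:::
Z:Z::Z
gen 8: :ZZZ:Z
ZZ:ZZ:
Z:::Z:
:Z:ZZZ
ZZZ:::
:ZZ::Z
gen 9: :ZZZ:Z
ZZ::Z:
Z:ZZ::
:Z::ZZ
ZZZ:::
:ZZ::Z
gen 10: :ZZZ:Z
ZZ::Z:
Z:ZZ::
:Z::ZZ
ZZZZ::
:Z:ZZZ
gen 11: :ZZZ:Z
ZZ::Z:
Z:ZZ::
:Z:::Z
ZZZ:ZZ
:Z:Z:Z
gen 12: :ZZZ:Z
ZZ::Z:
::ZZ::
Z::::Z
:ZZ:ZZ
:Z:Z:Z
gen 13: Z:ZZ:Z
:Z::Z:
::ZZ::
Z::::Z
:ZZ:ZZ
:Z:Z:Z
gen 14: Z:ZZ:Z
:Z::Z:
::ZZ::
Z:Z::Z
:::ZZZ
:ZZZ:Z
gen 15: Z:ZZ:Z
:Z::Z:
Z:ZZ::
:ZZ::Z
Z::ZZZ
:ZZZ:Z
gen 16: Z:ZZZZ
:Z:Z:Z
Z:ZZZ:
:ZZ::Z
Z::ZZZ
:ZZZ:Z
gen 17: :ZZZZZ
ZZ:Z:Z
Z:ZZZ:
:ZZ::Z
Z::ZZZ
:ZZZ:Z
gen 18: :ZZZZZ
ZZ:Z:Z
Z:ZZZ:
:ZZZ:Z
Z:Z::Z
:ZZ::Z
gen 19: :ZZZZZ
ZZ:Z:Z
Z:ZZZ:
:ZZZZZ
Z:ZZZ:
:ZZ:ZZ
gen 20: :ZZZZZ
Z::Z:Z
:Z:ZZ:
::ZZZZ
Z:ZZZ:
:ZZ:ZZ
gen 21: :ZZZZZ
Z::Z:Z
:Z:ZZ:
::ZZZZ
ZZZZZ:
Z:::ZZ
gen 22: :ZZZZZ
Z::Z:Z
:Z:ZZ:
::ZZZZ
:ZZZZ:
:Z::ZZ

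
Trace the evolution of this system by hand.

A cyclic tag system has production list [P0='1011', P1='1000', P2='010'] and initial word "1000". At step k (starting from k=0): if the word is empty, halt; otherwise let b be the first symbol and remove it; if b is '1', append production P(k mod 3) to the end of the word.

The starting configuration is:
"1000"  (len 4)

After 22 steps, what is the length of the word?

20

0) "1000"  (len 4)
1) "0001011"  (len 7)
2) "001011"  (len 6)
3) "01011"  (len 5)
4) "1011"  (len 4)
5) "0111000"  (len 7)
6) "111000"  (len 6)
7) "110001011"  (len 9)
8) "100010111000"  (len 12)
9) "00010111000010"  (len 14)
10) "0010111000010"  (len 13)
11) "010111000010"  (len 12)
12) "10111000010"  (len 11)
13) "01110000101011"  (len 14)
14) "1110000101011"  (len 13)
15) "110000101011010"  (len 15)
16) "100001010110101011"  (len 18)
17) "000010101101010111000"  (len 21)
18) "00010101101010111000"  (len 20)
19) "0010101101010111000"  (len 19)
20) "010101101010111000"  (len 18)
21) "10101101010111000"  (len 17)
22) "01011010101110001011"  (len 20)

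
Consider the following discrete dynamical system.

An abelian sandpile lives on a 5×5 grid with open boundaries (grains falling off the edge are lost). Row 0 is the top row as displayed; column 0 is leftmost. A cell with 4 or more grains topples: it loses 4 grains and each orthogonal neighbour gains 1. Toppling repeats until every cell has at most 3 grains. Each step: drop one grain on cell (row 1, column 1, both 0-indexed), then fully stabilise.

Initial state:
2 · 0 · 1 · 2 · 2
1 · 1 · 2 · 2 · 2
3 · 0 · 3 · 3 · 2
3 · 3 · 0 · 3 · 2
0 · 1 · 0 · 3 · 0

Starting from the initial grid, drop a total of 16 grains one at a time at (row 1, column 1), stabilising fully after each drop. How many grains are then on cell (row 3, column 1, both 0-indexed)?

3

k=0  2 · 0 · 1 · 2 · 2
1 · 1 · 2 · 2 · 2
3 · 0 · 3 · 3 · 2
3 · 3 · 0 · 3 · 2
0 · 1 · 0 · 3 · 0
k=1  2 · 0 · 1 · 2 · 2
1 · 2 · 2 · 2 · 2
3 · 0 · 3 · 3 · 2
3 · 3 · 0 · 3 · 2
0 · 1 · 0 · 3 · 0
k=2  2 · 0 · 1 · 2 · 2
1 · 3 · 2 · 2 · 2
3 · 0 · 3 · 3 · 2
3 · 3 · 0 · 3 · 2
0 · 1 · 0 · 3 · 0
k=3  2 · 1 · 1 · 2 · 2
2 · 0 · 3 · 2 · 2
3 · 1 · 3 · 3 · 2
3 · 3 · 0 · 3 · 2
0 · 1 · 0 · 3 · 0
k=4  2 · 1 · 1 · 2 · 2
2 · 1 · 3 · 2 · 2
3 · 1 · 3 · 3 · 2
3 · 3 · 0 · 3 · 2
0 · 1 · 0 · 3 · 0
k=5  2 · 1 · 1 · 2 · 2
2 · 2 · 3 · 2 · 2
3 · 1 · 3 · 3 · 2
3 · 3 · 0 · 3 · 2
0 · 1 · 0 · 3 · 0
k=6  2 · 1 · 1 · 2 · 2
2 · 3 · 3 · 2 · 2
3 · 1 · 3 · 3 · 2
3 · 3 · 0 · 3 · 2
0 · 1 · 0 · 3 · 0
k=7  2 · 2 · 2 · 3 · 2
3 · 1 · 2 · 0 · 3
3 · 3 · 1 · 2 · 3
3 · 3 · 2 · 1 · 3
0 · 1 · 1 · 0 · 1
k=8  2 · 2 · 2 · 3 · 2
3 · 2 · 2 · 0 · 3
3 · 3 · 1 · 2 · 3
3 · 3 · 2 · 1 · 3
0 · 1 · 1 · 0 · 1
k=9  2 · 2 · 2 · 3 · 2
3 · 3 · 2 · 0 · 3
3 · 3 · 1 · 2 · 3
3 · 3 · 2 · 1 · 3
0 · 1 · 1 · 0 · 1
k=10  3 · 3 · 2 · 3 · 2
1 · 2 · 3 · 0 · 3
2 · 2 · 2 · 2 · 3
1 · 1 · 3 · 1 · 3
1 · 2 · 1 · 0 · 1
k=11  3 · 3 · 2 · 3 · 2
1 · 3 · 3 · 0 · 3
2 · 2 · 2 · 2 · 3
1 · 1 · 3 · 1 · 3
1 · 2 · 1 · 0 · 1
k=12  0 · 2 · 1 · 0 · 3
3 · 2 · 1 · 2 · 3
2 · 3 · 3 · 2 · 3
1 · 1 · 3 · 1 · 3
1 · 2 · 1 · 0 · 1
k=13  0 · 2 · 1 · 0 · 3
3 · 3 · 1 · 2 · 3
2 · 3 · 3 · 2 · 3
1 · 1 · 3 · 1 · 3
1 · 2 · 1 · 0 · 1
k=14  1 · 3 · 1 · 0 · 3
1 · 2 · 3 · 2 · 3
0 · 2 · 1 · 3 · 3
2 · 3 · 0 · 2 · 3
1 · 2 · 2 · 0 · 1
k=15  1 · 3 · 1 · 0 · 3
1 · 3 · 3 · 2 · 3
0 · 2 · 1 · 3 · 3
2 · 3 · 0 · 2 · 3
1 · 2 · 2 · 0 · 1
k=16  2 · 0 · 3 · 0 · 3
2 · 2 · 0 · 3 · 3
0 · 3 · 2 · 3 · 3
2 · 3 · 0 · 2 · 3
1 · 2 · 2 · 0 · 1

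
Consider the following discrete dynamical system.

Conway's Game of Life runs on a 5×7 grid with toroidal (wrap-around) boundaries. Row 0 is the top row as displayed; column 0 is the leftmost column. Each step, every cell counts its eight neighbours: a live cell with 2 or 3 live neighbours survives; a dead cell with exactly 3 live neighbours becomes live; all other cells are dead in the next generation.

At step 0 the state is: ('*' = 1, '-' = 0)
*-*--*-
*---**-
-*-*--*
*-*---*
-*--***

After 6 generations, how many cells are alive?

step 0: *-*--*-
*---**-
-*-*--*
*-*---*
-*--***
step 1: *--*---
*-****-
-****--
--***--
--***--
step 2: -----**
*----**
-------
-----*-
-*-----
step 3: -----*-
*----*-
-----*-
-------
-----**
step 4: ----**-
----**-
------*
-----**
-----**
step 5: -------
----*-*
----*-*
*------
-------
step 6: -------
-------
*-----*
-------
-------

2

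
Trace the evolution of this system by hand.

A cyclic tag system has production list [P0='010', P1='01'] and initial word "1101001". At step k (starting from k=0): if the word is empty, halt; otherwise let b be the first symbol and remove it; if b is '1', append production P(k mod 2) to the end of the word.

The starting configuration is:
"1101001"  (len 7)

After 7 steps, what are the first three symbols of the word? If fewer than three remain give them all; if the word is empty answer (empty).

010

step 0: "1101001"  (len 7)
step 1: "101001010"  (len 9)
step 2: "0100101001"  (len 10)
step 3: "100101001"  (len 9)
step 4: "0010100101"  (len 10)
step 5: "010100101"  (len 9)
step 6: "10100101"  (len 8)
step 7: "0100101010"  (len 10)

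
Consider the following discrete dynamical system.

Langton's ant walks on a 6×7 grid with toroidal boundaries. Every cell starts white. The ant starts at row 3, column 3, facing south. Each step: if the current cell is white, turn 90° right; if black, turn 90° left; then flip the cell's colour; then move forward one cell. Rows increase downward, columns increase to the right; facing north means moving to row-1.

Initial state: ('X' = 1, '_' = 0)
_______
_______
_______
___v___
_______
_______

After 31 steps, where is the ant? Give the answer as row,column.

step 0: _______
_______
_______
___v___
_______
_______
step 1: _______
_______
_______
__<X___
_______
_______
step 2: _______
_______
__^____
__XX___
_______
_______
step 3: _______
_______
__X>___
__XX___
_______
_______
step 4: _______
_______
__XX___
__Xv___
_______
_______
step 5: _______
_______
__XX___
__X_>__
_______
_______
step 6: _______
_______
__XX___
__X_X__
____v__
_______
step 7: _______
_______
__XX___
__X_X__
___<X__
_______
step 8: _______
_______
__XX___
__X^X__
___XX__
_______
step 9: _______
_______
__XX___
__XX>__
___XX__
_______
step 10: _______
_______
__XX^__
__XX___
___XX__
_______
step 11: _______
_______
__XXX>_
__XX___
___XX__
_______
step 12: _______
_______
__XXXX_
__XX_v_
___XX__
_______
step 13: _______
_______
__XXXX_
__XX<X_
___XX__
_______
step 14: _______
_______
__XX^X_
__XXXX_
___XX__
_______
step 15: _______
_______
__X<_X_
__XXXX_
___XX__
_______
step 16: _______
_______
__X__X_
__XvXX_
___XX__
_______
step 17: _______
_______
__X__X_
__X_>X_
___XX__
_______
step 18: _______
_______
__X_^X_
__X__X_
___XX__
_______
step 19: _______
_______
__X_X>_
__X__X_
___XX__
_______
step 20: _______
_____^_
__X_X__
__X__X_
___XX__
_______
step 21: _______
_____X>
__X_X__
__X__X_
___XX__
_______
step 22: _______
_____XX
__X_X_v
__X__X_
___XX__
_______
step 23: _______
_____XX
__X_X<X
__X__X_
___XX__
_______
step 24: _______
_____^X
__X_XXX
__X__X_
___XX__
_______
step 25: _______
____<_X
__X_XXX
__X__X_
___XX__
_______
step 26: ____^__
____X_X
__X_XXX
__X__X_
___XX__
_______
step 27: ____X>_
____X_X
__X_XXX
__X__X_
___XX__
_______
step 28: ____XX_
____XvX
__X_XXX
__X__X_
___XX__
_______
step 29: ____XX_
____<XX
__X_XXX
__X__X_
___XX__
_______
step 30: ____XX_
_____XX
__X_vXX
__X__X_
___XX__
_______
step 31: ____XX_
_____XX
__X__>X
__X__X_
___XX__
_______

2,5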